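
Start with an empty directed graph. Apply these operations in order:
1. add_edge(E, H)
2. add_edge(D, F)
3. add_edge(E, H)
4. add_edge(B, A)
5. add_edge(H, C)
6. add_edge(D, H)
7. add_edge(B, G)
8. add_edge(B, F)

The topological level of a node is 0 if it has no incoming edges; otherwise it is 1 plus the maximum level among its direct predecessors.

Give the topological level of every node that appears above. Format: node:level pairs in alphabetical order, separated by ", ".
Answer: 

Op 1: add_edge(E, H). Edges now: 1
Op 2: add_edge(D, F). Edges now: 2
Op 3: add_edge(E, H) (duplicate, no change). Edges now: 2
Op 4: add_edge(B, A). Edges now: 3
Op 5: add_edge(H, C). Edges now: 4
Op 6: add_edge(D, H). Edges now: 5
Op 7: add_edge(B, G). Edges now: 6
Op 8: add_edge(B, F). Edges now: 7
Compute levels (Kahn BFS):
  sources (in-degree 0): B, D, E
  process B: level=0
    B->A: in-degree(A)=0, level(A)=1, enqueue
    B->F: in-degree(F)=1, level(F)>=1
    B->G: in-degree(G)=0, level(G)=1, enqueue
  process D: level=0
    D->F: in-degree(F)=0, level(F)=1, enqueue
    D->H: in-degree(H)=1, level(H)>=1
  process E: level=0
    E->H: in-degree(H)=0, level(H)=1, enqueue
  process A: level=1
  process G: level=1
  process F: level=1
  process H: level=1
    H->C: in-degree(C)=0, level(C)=2, enqueue
  process C: level=2
All levels: A:1, B:0, C:2, D:0, E:0, F:1, G:1, H:1

Answer: A:1, B:0, C:2, D:0, E:0, F:1, G:1, H:1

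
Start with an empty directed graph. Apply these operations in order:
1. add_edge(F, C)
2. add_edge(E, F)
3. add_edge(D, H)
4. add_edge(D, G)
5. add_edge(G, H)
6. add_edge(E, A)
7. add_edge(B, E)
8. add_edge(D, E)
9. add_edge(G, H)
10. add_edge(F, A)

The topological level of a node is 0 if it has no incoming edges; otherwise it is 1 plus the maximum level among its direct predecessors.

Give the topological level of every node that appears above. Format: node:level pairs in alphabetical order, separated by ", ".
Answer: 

Op 1: add_edge(F, C). Edges now: 1
Op 2: add_edge(E, F). Edges now: 2
Op 3: add_edge(D, H). Edges now: 3
Op 4: add_edge(D, G). Edges now: 4
Op 5: add_edge(G, H). Edges now: 5
Op 6: add_edge(E, A). Edges now: 6
Op 7: add_edge(B, E). Edges now: 7
Op 8: add_edge(D, E). Edges now: 8
Op 9: add_edge(G, H) (duplicate, no change). Edges now: 8
Op 10: add_edge(F, A). Edges now: 9
Compute levels (Kahn BFS):
  sources (in-degree 0): B, D
  process B: level=0
    B->E: in-degree(E)=1, level(E)>=1
  process D: level=0
    D->E: in-degree(E)=0, level(E)=1, enqueue
    D->G: in-degree(G)=0, level(G)=1, enqueue
    D->H: in-degree(H)=1, level(H)>=1
  process E: level=1
    E->A: in-degree(A)=1, level(A)>=2
    E->F: in-degree(F)=0, level(F)=2, enqueue
  process G: level=1
    G->H: in-degree(H)=0, level(H)=2, enqueue
  process F: level=2
    F->A: in-degree(A)=0, level(A)=3, enqueue
    F->C: in-degree(C)=0, level(C)=3, enqueue
  process H: level=2
  process A: level=3
  process C: level=3
All levels: A:3, B:0, C:3, D:0, E:1, F:2, G:1, H:2

Answer: A:3, B:0, C:3, D:0, E:1, F:2, G:1, H:2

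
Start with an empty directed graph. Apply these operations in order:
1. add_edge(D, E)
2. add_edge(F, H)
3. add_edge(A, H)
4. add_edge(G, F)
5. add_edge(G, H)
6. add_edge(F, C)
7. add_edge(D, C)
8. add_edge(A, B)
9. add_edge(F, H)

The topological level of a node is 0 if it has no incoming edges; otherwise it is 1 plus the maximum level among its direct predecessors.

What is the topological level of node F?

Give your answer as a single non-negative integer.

Op 1: add_edge(D, E). Edges now: 1
Op 2: add_edge(F, H). Edges now: 2
Op 3: add_edge(A, H). Edges now: 3
Op 4: add_edge(G, F). Edges now: 4
Op 5: add_edge(G, H). Edges now: 5
Op 6: add_edge(F, C). Edges now: 6
Op 7: add_edge(D, C). Edges now: 7
Op 8: add_edge(A, B). Edges now: 8
Op 9: add_edge(F, H) (duplicate, no change). Edges now: 8
Compute levels (Kahn BFS):
  sources (in-degree 0): A, D, G
  process A: level=0
    A->B: in-degree(B)=0, level(B)=1, enqueue
    A->H: in-degree(H)=2, level(H)>=1
  process D: level=0
    D->C: in-degree(C)=1, level(C)>=1
    D->E: in-degree(E)=0, level(E)=1, enqueue
  process G: level=0
    G->F: in-degree(F)=0, level(F)=1, enqueue
    G->H: in-degree(H)=1, level(H)>=1
  process B: level=1
  process E: level=1
  process F: level=1
    F->C: in-degree(C)=0, level(C)=2, enqueue
    F->H: in-degree(H)=0, level(H)=2, enqueue
  process C: level=2
  process H: level=2
All levels: A:0, B:1, C:2, D:0, E:1, F:1, G:0, H:2
level(F) = 1

Answer: 1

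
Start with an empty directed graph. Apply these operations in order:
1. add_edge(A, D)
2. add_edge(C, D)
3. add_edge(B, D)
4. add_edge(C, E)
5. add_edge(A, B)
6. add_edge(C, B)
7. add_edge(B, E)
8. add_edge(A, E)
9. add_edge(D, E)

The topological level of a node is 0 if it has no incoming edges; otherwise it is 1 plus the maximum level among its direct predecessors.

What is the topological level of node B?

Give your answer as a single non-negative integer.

Answer: 1

Derivation:
Op 1: add_edge(A, D). Edges now: 1
Op 2: add_edge(C, D). Edges now: 2
Op 3: add_edge(B, D). Edges now: 3
Op 4: add_edge(C, E). Edges now: 4
Op 5: add_edge(A, B). Edges now: 5
Op 6: add_edge(C, B). Edges now: 6
Op 7: add_edge(B, E). Edges now: 7
Op 8: add_edge(A, E). Edges now: 8
Op 9: add_edge(D, E). Edges now: 9
Compute levels (Kahn BFS):
  sources (in-degree 0): A, C
  process A: level=0
    A->B: in-degree(B)=1, level(B)>=1
    A->D: in-degree(D)=2, level(D)>=1
    A->E: in-degree(E)=3, level(E)>=1
  process C: level=0
    C->B: in-degree(B)=0, level(B)=1, enqueue
    C->D: in-degree(D)=1, level(D)>=1
    C->E: in-degree(E)=2, level(E)>=1
  process B: level=1
    B->D: in-degree(D)=0, level(D)=2, enqueue
    B->E: in-degree(E)=1, level(E)>=2
  process D: level=2
    D->E: in-degree(E)=0, level(E)=3, enqueue
  process E: level=3
All levels: A:0, B:1, C:0, D:2, E:3
level(B) = 1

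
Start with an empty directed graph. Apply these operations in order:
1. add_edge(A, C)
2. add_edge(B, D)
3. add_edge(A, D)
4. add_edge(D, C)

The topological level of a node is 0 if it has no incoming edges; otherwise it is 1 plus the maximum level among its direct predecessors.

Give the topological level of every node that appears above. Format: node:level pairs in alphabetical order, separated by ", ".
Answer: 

Op 1: add_edge(A, C). Edges now: 1
Op 2: add_edge(B, D). Edges now: 2
Op 3: add_edge(A, D). Edges now: 3
Op 4: add_edge(D, C). Edges now: 4
Compute levels (Kahn BFS):
  sources (in-degree 0): A, B
  process A: level=0
    A->C: in-degree(C)=1, level(C)>=1
    A->D: in-degree(D)=1, level(D)>=1
  process B: level=0
    B->D: in-degree(D)=0, level(D)=1, enqueue
  process D: level=1
    D->C: in-degree(C)=0, level(C)=2, enqueue
  process C: level=2
All levels: A:0, B:0, C:2, D:1

Answer: A:0, B:0, C:2, D:1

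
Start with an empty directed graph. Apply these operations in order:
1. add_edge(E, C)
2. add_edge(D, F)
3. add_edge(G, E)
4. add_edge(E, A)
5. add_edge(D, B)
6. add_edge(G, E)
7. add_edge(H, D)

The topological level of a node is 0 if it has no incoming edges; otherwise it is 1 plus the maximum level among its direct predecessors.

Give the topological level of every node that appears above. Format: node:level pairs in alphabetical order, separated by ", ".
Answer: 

Op 1: add_edge(E, C). Edges now: 1
Op 2: add_edge(D, F). Edges now: 2
Op 3: add_edge(G, E). Edges now: 3
Op 4: add_edge(E, A). Edges now: 4
Op 5: add_edge(D, B). Edges now: 5
Op 6: add_edge(G, E) (duplicate, no change). Edges now: 5
Op 7: add_edge(H, D). Edges now: 6
Compute levels (Kahn BFS):
  sources (in-degree 0): G, H
  process G: level=0
    G->E: in-degree(E)=0, level(E)=1, enqueue
  process H: level=0
    H->D: in-degree(D)=0, level(D)=1, enqueue
  process E: level=1
    E->A: in-degree(A)=0, level(A)=2, enqueue
    E->C: in-degree(C)=0, level(C)=2, enqueue
  process D: level=1
    D->B: in-degree(B)=0, level(B)=2, enqueue
    D->F: in-degree(F)=0, level(F)=2, enqueue
  process A: level=2
  process C: level=2
  process B: level=2
  process F: level=2
All levels: A:2, B:2, C:2, D:1, E:1, F:2, G:0, H:0

Answer: A:2, B:2, C:2, D:1, E:1, F:2, G:0, H:0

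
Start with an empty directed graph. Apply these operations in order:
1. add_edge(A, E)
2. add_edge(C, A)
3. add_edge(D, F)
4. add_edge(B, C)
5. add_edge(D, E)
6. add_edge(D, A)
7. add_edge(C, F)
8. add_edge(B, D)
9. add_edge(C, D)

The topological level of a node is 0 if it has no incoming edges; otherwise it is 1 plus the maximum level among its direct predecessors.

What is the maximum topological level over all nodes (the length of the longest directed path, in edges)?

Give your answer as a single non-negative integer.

Op 1: add_edge(A, E). Edges now: 1
Op 2: add_edge(C, A). Edges now: 2
Op 3: add_edge(D, F). Edges now: 3
Op 4: add_edge(B, C). Edges now: 4
Op 5: add_edge(D, E). Edges now: 5
Op 6: add_edge(D, A). Edges now: 6
Op 7: add_edge(C, F). Edges now: 7
Op 8: add_edge(B, D). Edges now: 8
Op 9: add_edge(C, D). Edges now: 9
Compute levels (Kahn BFS):
  sources (in-degree 0): B
  process B: level=0
    B->C: in-degree(C)=0, level(C)=1, enqueue
    B->D: in-degree(D)=1, level(D)>=1
  process C: level=1
    C->A: in-degree(A)=1, level(A)>=2
    C->D: in-degree(D)=0, level(D)=2, enqueue
    C->F: in-degree(F)=1, level(F)>=2
  process D: level=2
    D->A: in-degree(A)=0, level(A)=3, enqueue
    D->E: in-degree(E)=1, level(E)>=3
    D->F: in-degree(F)=0, level(F)=3, enqueue
  process A: level=3
    A->E: in-degree(E)=0, level(E)=4, enqueue
  process F: level=3
  process E: level=4
All levels: A:3, B:0, C:1, D:2, E:4, F:3
max level = 4

Answer: 4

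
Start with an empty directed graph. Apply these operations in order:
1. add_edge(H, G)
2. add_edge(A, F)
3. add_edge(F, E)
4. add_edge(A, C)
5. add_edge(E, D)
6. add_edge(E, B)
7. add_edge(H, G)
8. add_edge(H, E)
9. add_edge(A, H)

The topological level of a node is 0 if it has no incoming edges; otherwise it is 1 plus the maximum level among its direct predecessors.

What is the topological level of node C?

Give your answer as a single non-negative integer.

Op 1: add_edge(H, G). Edges now: 1
Op 2: add_edge(A, F). Edges now: 2
Op 3: add_edge(F, E). Edges now: 3
Op 4: add_edge(A, C). Edges now: 4
Op 5: add_edge(E, D). Edges now: 5
Op 6: add_edge(E, B). Edges now: 6
Op 7: add_edge(H, G) (duplicate, no change). Edges now: 6
Op 8: add_edge(H, E). Edges now: 7
Op 9: add_edge(A, H). Edges now: 8
Compute levels (Kahn BFS):
  sources (in-degree 0): A
  process A: level=0
    A->C: in-degree(C)=0, level(C)=1, enqueue
    A->F: in-degree(F)=0, level(F)=1, enqueue
    A->H: in-degree(H)=0, level(H)=1, enqueue
  process C: level=1
  process F: level=1
    F->E: in-degree(E)=1, level(E)>=2
  process H: level=1
    H->E: in-degree(E)=0, level(E)=2, enqueue
    H->G: in-degree(G)=0, level(G)=2, enqueue
  process E: level=2
    E->B: in-degree(B)=0, level(B)=3, enqueue
    E->D: in-degree(D)=0, level(D)=3, enqueue
  process G: level=2
  process B: level=3
  process D: level=3
All levels: A:0, B:3, C:1, D:3, E:2, F:1, G:2, H:1
level(C) = 1

Answer: 1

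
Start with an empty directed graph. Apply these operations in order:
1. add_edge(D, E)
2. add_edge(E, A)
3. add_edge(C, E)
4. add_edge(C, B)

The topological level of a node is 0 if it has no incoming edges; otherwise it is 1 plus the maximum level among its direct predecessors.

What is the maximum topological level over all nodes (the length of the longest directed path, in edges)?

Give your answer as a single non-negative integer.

Op 1: add_edge(D, E). Edges now: 1
Op 2: add_edge(E, A). Edges now: 2
Op 3: add_edge(C, E). Edges now: 3
Op 4: add_edge(C, B). Edges now: 4
Compute levels (Kahn BFS):
  sources (in-degree 0): C, D
  process C: level=0
    C->B: in-degree(B)=0, level(B)=1, enqueue
    C->E: in-degree(E)=1, level(E)>=1
  process D: level=0
    D->E: in-degree(E)=0, level(E)=1, enqueue
  process B: level=1
  process E: level=1
    E->A: in-degree(A)=0, level(A)=2, enqueue
  process A: level=2
All levels: A:2, B:1, C:0, D:0, E:1
max level = 2

Answer: 2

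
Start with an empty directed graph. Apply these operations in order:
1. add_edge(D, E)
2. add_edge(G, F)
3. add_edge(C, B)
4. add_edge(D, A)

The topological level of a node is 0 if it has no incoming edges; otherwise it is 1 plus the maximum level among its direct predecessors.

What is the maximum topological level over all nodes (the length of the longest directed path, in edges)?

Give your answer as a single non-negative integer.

Op 1: add_edge(D, E). Edges now: 1
Op 2: add_edge(G, F). Edges now: 2
Op 3: add_edge(C, B). Edges now: 3
Op 4: add_edge(D, A). Edges now: 4
Compute levels (Kahn BFS):
  sources (in-degree 0): C, D, G
  process C: level=0
    C->B: in-degree(B)=0, level(B)=1, enqueue
  process D: level=0
    D->A: in-degree(A)=0, level(A)=1, enqueue
    D->E: in-degree(E)=0, level(E)=1, enqueue
  process G: level=0
    G->F: in-degree(F)=0, level(F)=1, enqueue
  process B: level=1
  process A: level=1
  process E: level=1
  process F: level=1
All levels: A:1, B:1, C:0, D:0, E:1, F:1, G:0
max level = 1

Answer: 1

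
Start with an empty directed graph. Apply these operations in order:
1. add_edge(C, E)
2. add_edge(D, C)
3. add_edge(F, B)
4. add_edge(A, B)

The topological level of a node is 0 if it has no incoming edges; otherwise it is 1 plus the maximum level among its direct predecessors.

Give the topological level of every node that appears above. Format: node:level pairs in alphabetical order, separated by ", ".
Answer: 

Op 1: add_edge(C, E). Edges now: 1
Op 2: add_edge(D, C). Edges now: 2
Op 3: add_edge(F, B). Edges now: 3
Op 4: add_edge(A, B). Edges now: 4
Compute levels (Kahn BFS):
  sources (in-degree 0): A, D, F
  process A: level=0
    A->B: in-degree(B)=1, level(B)>=1
  process D: level=0
    D->C: in-degree(C)=0, level(C)=1, enqueue
  process F: level=0
    F->B: in-degree(B)=0, level(B)=1, enqueue
  process C: level=1
    C->E: in-degree(E)=0, level(E)=2, enqueue
  process B: level=1
  process E: level=2
All levels: A:0, B:1, C:1, D:0, E:2, F:0

Answer: A:0, B:1, C:1, D:0, E:2, F:0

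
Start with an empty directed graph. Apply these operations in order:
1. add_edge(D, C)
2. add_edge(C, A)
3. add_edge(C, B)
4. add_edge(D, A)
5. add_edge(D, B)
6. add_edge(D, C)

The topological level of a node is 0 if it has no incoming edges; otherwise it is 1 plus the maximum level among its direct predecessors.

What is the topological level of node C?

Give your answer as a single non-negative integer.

Op 1: add_edge(D, C). Edges now: 1
Op 2: add_edge(C, A). Edges now: 2
Op 3: add_edge(C, B). Edges now: 3
Op 4: add_edge(D, A). Edges now: 4
Op 5: add_edge(D, B). Edges now: 5
Op 6: add_edge(D, C) (duplicate, no change). Edges now: 5
Compute levels (Kahn BFS):
  sources (in-degree 0): D
  process D: level=0
    D->A: in-degree(A)=1, level(A)>=1
    D->B: in-degree(B)=1, level(B)>=1
    D->C: in-degree(C)=0, level(C)=1, enqueue
  process C: level=1
    C->A: in-degree(A)=0, level(A)=2, enqueue
    C->B: in-degree(B)=0, level(B)=2, enqueue
  process A: level=2
  process B: level=2
All levels: A:2, B:2, C:1, D:0
level(C) = 1

Answer: 1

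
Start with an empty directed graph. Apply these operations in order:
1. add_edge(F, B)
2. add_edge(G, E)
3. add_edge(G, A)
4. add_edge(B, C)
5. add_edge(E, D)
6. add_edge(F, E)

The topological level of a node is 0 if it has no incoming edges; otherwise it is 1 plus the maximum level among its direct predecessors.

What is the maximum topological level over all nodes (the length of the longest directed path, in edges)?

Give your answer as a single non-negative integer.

Answer: 2

Derivation:
Op 1: add_edge(F, B). Edges now: 1
Op 2: add_edge(G, E). Edges now: 2
Op 3: add_edge(G, A). Edges now: 3
Op 4: add_edge(B, C). Edges now: 4
Op 5: add_edge(E, D). Edges now: 5
Op 6: add_edge(F, E). Edges now: 6
Compute levels (Kahn BFS):
  sources (in-degree 0): F, G
  process F: level=0
    F->B: in-degree(B)=0, level(B)=1, enqueue
    F->E: in-degree(E)=1, level(E)>=1
  process G: level=0
    G->A: in-degree(A)=0, level(A)=1, enqueue
    G->E: in-degree(E)=0, level(E)=1, enqueue
  process B: level=1
    B->C: in-degree(C)=0, level(C)=2, enqueue
  process A: level=1
  process E: level=1
    E->D: in-degree(D)=0, level(D)=2, enqueue
  process C: level=2
  process D: level=2
All levels: A:1, B:1, C:2, D:2, E:1, F:0, G:0
max level = 2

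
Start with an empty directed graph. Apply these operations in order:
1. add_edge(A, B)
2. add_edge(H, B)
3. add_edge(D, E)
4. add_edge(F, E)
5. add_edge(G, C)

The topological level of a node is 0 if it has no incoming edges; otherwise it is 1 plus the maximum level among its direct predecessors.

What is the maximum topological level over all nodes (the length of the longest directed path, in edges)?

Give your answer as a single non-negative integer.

Op 1: add_edge(A, B). Edges now: 1
Op 2: add_edge(H, B). Edges now: 2
Op 3: add_edge(D, E). Edges now: 3
Op 4: add_edge(F, E). Edges now: 4
Op 5: add_edge(G, C). Edges now: 5
Compute levels (Kahn BFS):
  sources (in-degree 0): A, D, F, G, H
  process A: level=0
    A->B: in-degree(B)=1, level(B)>=1
  process D: level=0
    D->E: in-degree(E)=1, level(E)>=1
  process F: level=0
    F->E: in-degree(E)=0, level(E)=1, enqueue
  process G: level=0
    G->C: in-degree(C)=0, level(C)=1, enqueue
  process H: level=0
    H->B: in-degree(B)=0, level(B)=1, enqueue
  process E: level=1
  process C: level=1
  process B: level=1
All levels: A:0, B:1, C:1, D:0, E:1, F:0, G:0, H:0
max level = 1

Answer: 1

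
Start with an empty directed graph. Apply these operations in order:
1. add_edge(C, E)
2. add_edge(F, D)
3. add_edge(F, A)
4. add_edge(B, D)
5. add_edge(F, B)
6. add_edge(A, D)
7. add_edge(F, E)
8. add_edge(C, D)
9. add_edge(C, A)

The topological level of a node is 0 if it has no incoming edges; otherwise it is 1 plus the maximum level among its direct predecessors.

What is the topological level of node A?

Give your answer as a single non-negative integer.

Answer: 1

Derivation:
Op 1: add_edge(C, E). Edges now: 1
Op 2: add_edge(F, D). Edges now: 2
Op 3: add_edge(F, A). Edges now: 3
Op 4: add_edge(B, D). Edges now: 4
Op 5: add_edge(F, B). Edges now: 5
Op 6: add_edge(A, D). Edges now: 6
Op 7: add_edge(F, E). Edges now: 7
Op 8: add_edge(C, D). Edges now: 8
Op 9: add_edge(C, A). Edges now: 9
Compute levels (Kahn BFS):
  sources (in-degree 0): C, F
  process C: level=0
    C->A: in-degree(A)=1, level(A)>=1
    C->D: in-degree(D)=3, level(D)>=1
    C->E: in-degree(E)=1, level(E)>=1
  process F: level=0
    F->A: in-degree(A)=0, level(A)=1, enqueue
    F->B: in-degree(B)=0, level(B)=1, enqueue
    F->D: in-degree(D)=2, level(D)>=1
    F->E: in-degree(E)=0, level(E)=1, enqueue
  process A: level=1
    A->D: in-degree(D)=1, level(D)>=2
  process B: level=1
    B->D: in-degree(D)=0, level(D)=2, enqueue
  process E: level=1
  process D: level=2
All levels: A:1, B:1, C:0, D:2, E:1, F:0
level(A) = 1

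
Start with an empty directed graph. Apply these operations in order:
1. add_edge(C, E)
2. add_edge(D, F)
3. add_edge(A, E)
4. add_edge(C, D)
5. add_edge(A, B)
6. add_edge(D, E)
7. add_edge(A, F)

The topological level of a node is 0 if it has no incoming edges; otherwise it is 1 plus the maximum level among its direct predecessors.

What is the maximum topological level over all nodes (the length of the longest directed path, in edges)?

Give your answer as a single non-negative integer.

Answer: 2

Derivation:
Op 1: add_edge(C, E). Edges now: 1
Op 2: add_edge(D, F). Edges now: 2
Op 3: add_edge(A, E). Edges now: 3
Op 4: add_edge(C, D). Edges now: 4
Op 5: add_edge(A, B). Edges now: 5
Op 6: add_edge(D, E). Edges now: 6
Op 7: add_edge(A, F). Edges now: 7
Compute levels (Kahn BFS):
  sources (in-degree 0): A, C
  process A: level=0
    A->B: in-degree(B)=0, level(B)=1, enqueue
    A->E: in-degree(E)=2, level(E)>=1
    A->F: in-degree(F)=1, level(F)>=1
  process C: level=0
    C->D: in-degree(D)=0, level(D)=1, enqueue
    C->E: in-degree(E)=1, level(E)>=1
  process B: level=1
  process D: level=1
    D->E: in-degree(E)=0, level(E)=2, enqueue
    D->F: in-degree(F)=0, level(F)=2, enqueue
  process E: level=2
  process F: level=2
All levels: A:0, B:1, C:0, D:1, E:2, F:2
max level = 2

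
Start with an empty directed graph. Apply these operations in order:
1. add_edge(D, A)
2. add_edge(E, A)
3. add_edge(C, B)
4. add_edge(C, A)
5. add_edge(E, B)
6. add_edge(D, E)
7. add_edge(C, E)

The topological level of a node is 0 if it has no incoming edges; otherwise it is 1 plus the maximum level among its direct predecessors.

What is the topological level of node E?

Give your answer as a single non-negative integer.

Op 1: add_edge(D, A). Edges now: 1
Op 2: add_edge(E, A). Edges now: 2
Op 3: add_edge(C, B). Edges now: 3
Op 4: add_edge(C, A). Edges now: 4
Op 5: add_edge(E, B). Edges now: 5
Op 6: add_edge(D, E). Edges now: 6
Op 7: add_edge(C, E). Edges now: 7
Compute levels (Kahn BFS):
  sources (in-degree 0): C, D
  process C: level=0
    C->A: in-degree(A)=2, level(A)>=1
    C->B: in-degree(B)=1, level(B)>=1
    C->E: in-degree(E)=1, level(E)>=1
  process D: level=0
    D->A: in-degree(A)=1, level(A)>=1
    D->E: in-degree(E)=0, level(E)=1, enqueue
  process E: level=1
    E->A: in-degree(A)=0, level(A)=2, enqueue
    E->B: in-degree(B)=0, level(B)=2, enqueue
  process A: level=2
  process B: level=2
All levels: A:2, B:2, C:0, D:0, E:1
level(E) = 1

Answer: 1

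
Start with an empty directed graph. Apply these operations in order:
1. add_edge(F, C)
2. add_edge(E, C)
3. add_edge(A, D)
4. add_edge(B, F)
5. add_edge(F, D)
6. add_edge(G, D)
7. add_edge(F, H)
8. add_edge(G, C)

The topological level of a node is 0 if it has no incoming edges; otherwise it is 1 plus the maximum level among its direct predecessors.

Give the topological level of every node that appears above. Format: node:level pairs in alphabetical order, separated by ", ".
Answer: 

Answer: A:0, B:0, C:2, D:2, E:0, F:1, G:0, H:2

Derivation:
Op 1: add_edge(F, C). Edges now: 1
Op 2: add_edge(E, C). Edges now: 2
Op 3: add_edge(A, D). Edges now: 3
Op 4: add_edge(B, F). Edges now: 4
Op 5: add_edge(F, D). Edges now: 5
Op 6: add_edge(G, D). Edges now: 6
Op 7: add_edge(F, H). Edges now: 7
Op 8: add_edge(G, C). Edges now: 8
Compute levels (Kahn BFS):
  sources (in-degree 0): A, B, E, G
  process A: level=0
    A->D: in-degree(D)=2, level(D)>=1
  process B: level=0
    B->F: in-degree(F)=0, level(F)=1, enqueue
  process E: level=0
    E->C: in-degree(C)=2, level(C)>=1
  process G: level=0
    G->C: in-degree(C)=1, level(C)>=1
    G->D: in-degree(D)=1, level(D)>=1
  process F: level=1
    F->C: in-degree(C)=0, level(C)=2, enqueue
    F->D: in-degree(D)=0, level(D)=2, enqueue
    F->H: in-degree(H)=0, level(H)=2, enqueue
  process C: level=2
  process D: level=2
  process H: level=2
All levels: A:0, B:0, C:2, D:2, E:0, F:1, G:0, H:2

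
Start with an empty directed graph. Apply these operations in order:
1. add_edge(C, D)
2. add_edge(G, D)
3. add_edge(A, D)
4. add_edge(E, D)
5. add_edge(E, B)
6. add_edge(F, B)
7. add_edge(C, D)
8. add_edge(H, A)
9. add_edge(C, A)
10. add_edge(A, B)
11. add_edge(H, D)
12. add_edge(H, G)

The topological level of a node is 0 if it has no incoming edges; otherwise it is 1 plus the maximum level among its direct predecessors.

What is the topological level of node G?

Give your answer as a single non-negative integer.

Op 1: add_edge(C, D). Edges now: 1
Op 2: add_edge(G, D). Edges now: 2
Op 3: add_edge(A, D). Edges now: 3
Op 4: add_edge(E, D). Edges now: 4
Op 5: add_edge(E, B). Edges now: 5
Op 6: add_edge(F, B). Edges now: 6
Op 7: add_edge(C, D) (duplicate, no change). Edges now: 6
Op 8: add_edge(H, A). Edges now: 7
Op 9: add_edge(C, A). Edges now: 8
Op 10: add_edge(A, B). Edges now: 9
Op 11: add_edge(H, D). Edges now: 10
Op 12: add_edge(H, G). Edges now: 11
Compute levels (Kahn BFS):
  sources (in-degree 0): C, E, F, H
  process C: level=0
    C->A: in-degree(A)=1, level(A)>=1
    C->D: in-degree(D)=4, level(D)>=1
  process E: level=0
    E->B: in-degree(B)=2, level(B)>=1
    E->D: in-degree(D)=3, level(D)>=1
  process F: level=0
    F->B: in-degree(B)=1, level(B)>=1
  process H: level=0
    H->A: in-degree(A)=0, level(A)=1, enqueue
    H->D: in-degree(D)=2, level(D)>=1
    H->G: in-degree(G)=0, level(G)=1, enqueue
  process A: level=1
    A->B: in-degree(B)=0, level(B)=2, enqueue
    A->D: in-degree(D)=1, level(D)>=2
  process G: level=1
    G->D: in-degree(D)=0, level(D)=2, enqueue
  process B: level=2
  process D: level=2
All levels: A:1, B:2, C:0, D:2, E:0, F:0, G:1, H:0
level(G) = 1

Answer: 1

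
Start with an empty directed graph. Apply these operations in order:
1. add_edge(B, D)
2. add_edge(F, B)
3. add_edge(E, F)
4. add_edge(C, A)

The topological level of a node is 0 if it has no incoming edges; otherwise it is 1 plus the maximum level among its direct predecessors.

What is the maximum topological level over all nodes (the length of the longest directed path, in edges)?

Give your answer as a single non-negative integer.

Op 1: add_edge(B, D). Edges now: 1
Op 2: add_edge(F, B). Edges now: 2
Op 3: add_edge(E, F). Edges now: 3
Op 4: add_edge(C, A). Edges now: 4
Compute levels (Kahn BFS):
  sources (in-degree 0): C, E
  process C: level=0
    C->A: in-degree(A)=0, level(A)=1, enqueue
  process E: level=0
    E->F: in-degree(F)=0, level(F)=1, enqueue
  process A: level=1
  process F: level=1
    F->B: in-degree(B)=0, level(B)=2, enqueue
  process B: level=2
    B->D: in-degree(D)=0, level(D)=3, enqueue
  process D: level=3
All levels: A:1, B:2, C:0, D:3, E:0, F:1
max level = 3

Answer: 3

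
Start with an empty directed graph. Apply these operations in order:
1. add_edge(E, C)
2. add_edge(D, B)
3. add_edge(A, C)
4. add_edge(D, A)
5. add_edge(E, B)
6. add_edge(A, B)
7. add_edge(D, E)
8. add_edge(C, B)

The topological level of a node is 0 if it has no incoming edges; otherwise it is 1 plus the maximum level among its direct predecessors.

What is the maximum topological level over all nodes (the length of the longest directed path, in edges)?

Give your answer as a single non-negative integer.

Answer: 3

Derivation:
Op 1: add_edge(E, C). Edges now: 1
Op 2: add_edge(D, B). Edges now: 2
Op 3: add_edge(A, C). Edges now: 3
Op 4: add_edge(D, A). Edges now: 4
Op 5: add_edge(E, B). Edges now: 5
Op 6: add_edge(A, B). Edges now: 6
Op 7: add_edge(D, E). Edges now: 7
Op 8: add_edge(C, B). Edges now: 8
Compute levels (Kahn BFS):
  sources (in-degree 0): D
  process D: level=0
    D->A: in-degree(A)=0, level(A)=1, enqueue
    D->B: in-degree(B)=3, level(B)>=1
    D->E: in-degree(E)=0, level(E)=1, enqueue
  process A: level=1
    A->B: in-degree(B)=2, level(B)>=2
    A->C: in-degree(C)=1, level(C)>=2
  process E: level=1
    E->B: in-degree(B)=1, level(B)>=2
    E->C: in-degree(C)=0, level(C)=2, enqueue
  process C: level=2
    C->B: in-degree(B)=0, level(B)=3, enqueue
  process B: level=3
All levels: A:1, B:3, C:2, D:0, E:1
max level = 3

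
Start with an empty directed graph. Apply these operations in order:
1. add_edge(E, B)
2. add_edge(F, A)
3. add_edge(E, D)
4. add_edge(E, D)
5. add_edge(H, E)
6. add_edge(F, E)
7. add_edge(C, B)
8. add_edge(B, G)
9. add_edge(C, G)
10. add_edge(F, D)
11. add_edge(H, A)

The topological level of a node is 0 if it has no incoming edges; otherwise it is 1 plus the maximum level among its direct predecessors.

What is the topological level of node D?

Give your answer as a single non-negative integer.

Answer: 2

Derivation:
Op 1: add_edge(E, B). Edges now: 1
Op 2: add_edge(F, A). Edges now: 2
Op 3: add_edge(E, D). Edges now: 3
Op 4: add_edge(E, D) (duplicate, no change). Edges now: 3
Op 5: add_edge(H, E). Edges now: 4
Op 6: add_edge(F, E). Edges now: 5
Op 7: add_edge(C, B). Edges now: 6
Op 8: add_edge(B, G). Edges now: 7
Op 9: add_edge(C, G). Edges now: 8
Op 10: add_edge(F, D). Edges now: 9
Op 11: add_edge(H, A). Edges now: 10
Compute levels (Kahn BFS):
  sources (in-degree 0): C, F, H
  process C: level=0
    C->B: in-degree(B)=1, level(B)>=1
    C->G: in-degree(G)=1, level(G)>=1
  process F: level=0
    F->A: in-degree(A)=1, level(A)>=1
    F->D: in-degree(D)=1, level(D)>=1
    F->E: in-degree(E)=1, level(E)>=1
  process H: level=0
    H->A: in-degree(A)=0, level(A)=1, enqueue
    H->E: in-degree(E)=0, level(E)=1, enqueue
  process A: level=1
  process E: level=1
    E->B: in-degree(B)=0, level(B)=2, enqueue
    E->D: in-degree(D)=0, level(D)=2, enqueue
  process B: level=2
    B->G: in-degree(G)=0, level(G)=3, enqueue
  process D: level=2
  process G: level=3
All levels: A:1, B:2, C:0, D:2, E:1, F:0, G:3, H:0
level(D) = 2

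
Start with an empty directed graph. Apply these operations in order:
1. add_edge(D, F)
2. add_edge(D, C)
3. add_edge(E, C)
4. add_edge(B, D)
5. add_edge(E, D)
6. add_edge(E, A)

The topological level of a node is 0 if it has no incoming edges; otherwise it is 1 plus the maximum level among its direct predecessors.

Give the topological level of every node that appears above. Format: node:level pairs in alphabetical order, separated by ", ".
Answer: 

Op 1: add_edge(D, F). Edges now: 1
Op 2: add_edge(D, C). Edges now: 2
Op 3: add_edge(E, C). Edges now: 3
Op 4: add_edge(B, D). Edges now: 4
Op 5: add_edge(E, D). Edges now: 5
Op 6: add_edge(E, A). Edges now: 6
Compute levels (Kahn BFS):
  sources (in-degree 0): B, E
  process B: level=0
    B->D: in-degree(D)=1, level(D)>=1
  process E: level=0
    E->A: in-degree(A)=0, level(A)=1, enqueue
    E->C: in-degree(C)=1, level(C)>=1
    E->D: in-degree(D)=0, level(D)=1, enqueue
  process A: level=1
  process D: level=1
    D->C: in-degree(C)=0, level(C)=2, enqueue
    D->F: in-degree(F)=0, level(F)=2, enqueue
  process C: level=2
  process F: level=2
All levels: A:1, B:0, C:2, D:1, E:0, F:2

Answer: A:1, B:0, C:2, D:1, E:0, F:2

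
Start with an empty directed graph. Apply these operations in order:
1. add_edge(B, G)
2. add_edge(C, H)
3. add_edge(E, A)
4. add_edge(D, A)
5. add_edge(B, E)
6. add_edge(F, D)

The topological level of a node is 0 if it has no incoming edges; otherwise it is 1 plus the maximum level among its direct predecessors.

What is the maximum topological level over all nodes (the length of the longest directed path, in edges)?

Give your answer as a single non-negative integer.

Op 1: add_edge(B, G). Edges now: 1
Op 2: add_edge(C, H). Edges now: 2
Op 3: add_edge(E, A). Edges now: 3
Op 4: add_edge(D, A). Edges now: 4
Op 5: add_edge(B, E). Edges now: 5
Op 6: add_edge(F, D). Edges now: 6
Compute levels (Kahn BFS):
  sources (in-degree 0): B, C, F
  process B: level=0
    B->E: in-degree(E)=0, level(E)=1, enqueue
    B->G: in-degree(G)=0, level(G)=1, enqueue
  process C: level=0
    C->H: in-degree(H)=0, level(H)=1, enqueue
  process F: level=0
    F->D: in-degree(D)=0, level(D)=1, enqueue
  process E: level=1
    E->A: in-degree(A)=1, level(A)>=2
  process G: level=1
  process H: level=1
  process D: level=1
    D->A: in-degree(A)=0, level(A)=2, enqueue
  process A: level=2
All levels: A:2, B:0, C:0, D:1, E:1, F:0, G:1, H:1
max level = 2

Answer: 2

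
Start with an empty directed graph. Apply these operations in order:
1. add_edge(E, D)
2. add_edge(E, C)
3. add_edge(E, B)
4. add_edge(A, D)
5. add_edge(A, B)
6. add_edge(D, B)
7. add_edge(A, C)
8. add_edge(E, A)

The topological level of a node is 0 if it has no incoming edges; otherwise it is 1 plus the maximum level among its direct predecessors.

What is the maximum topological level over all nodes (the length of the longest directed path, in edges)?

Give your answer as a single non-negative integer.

Answer: 3

Derivation:
Op 1: add_edge(E, D). Edges now: 1
Op 2: add_edge(E, C). Edges now: 2
Op 3: add_edge(E, B). Edges now: 3
Op 4: add_edge(A, D). Edges now: 4
Op 5: add_edge(A, B). Edges now: 5
Op 6: add_edge(D, B). Edges now: 6
Op 7: add_edge(A, C). Edges now: 7
Op 8: add_edge(E, A). Edges now: 8
Compute levels (Kahn BFS):
  sources (in-degree 0): E
  process E: level=0
    E->A: in-degree(A)=0, level(A)=1, enqueue
    E->B: in-degree(B)=2, level(B)>=1
    E->C: in-degree(C)=1, level(C)>=1
    E->D: in-degree(D)=1, level(D)>=1
  process A: level=1
    A->B: in-degree(B)=1, level(B)>=2
    A->C: in-degree(C)=0, level(C)=2, enqueue
    A->D: in-degree(D)=0, level(D)=2, enqueue
  process C: level=2
  process D: level=2
    D->B: in-degree(B)=0, level(B)=3, enqueue
  process B: level=3
All levels: A:1, B:3, C:2, D:2, E:0
max level = 3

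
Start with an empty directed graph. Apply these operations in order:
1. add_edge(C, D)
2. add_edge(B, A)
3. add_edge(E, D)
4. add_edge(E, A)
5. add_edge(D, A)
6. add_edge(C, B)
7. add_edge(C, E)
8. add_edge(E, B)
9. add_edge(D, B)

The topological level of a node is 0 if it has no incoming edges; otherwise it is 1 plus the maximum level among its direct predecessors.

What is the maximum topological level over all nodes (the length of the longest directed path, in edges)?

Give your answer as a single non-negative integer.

Op 1: add_edge(C, D). Edges now: 1
Op 2: add_edge(B, A). Edges now: 2
Op 3: add_edge(E, D). Edges now: 3
Op 4: add_edge(E, A). Edges now: 4
Op 5: add_edge(D, A). Edges now: 5
Op 6: add_edge(C, B). Edges now: 6
Op 7: add_edge(C, E). Edges now: 7
Op 8: add_edge(E, B). Edges now: 8
Op 9: add_edge(D, B). Edges now: 9
Compute levels (Kahn BFS):
  sources (in-degree 0): C
  process C: level=0
    C->B: in-degree(B)=2, level(B)>=1
    C->D: in-degree(D)=1, level(D)>=1
    C->E: in-degree(E)=0, level(E)=1, enqueue
  process E: level=1
    E->A: in-degree(A)=2, level(A)>=2
    E->B: in-degree(B)=1, level(B)>=2
    E->D: in-degree(D)=0, level(D)=2, enqueue
  process D: level=2
    D->A: in-degree(A)=1, level(A)>=3
    D->B: in-degree(B)=0, level(B)=3, enqueue
  process B: level=3
    B->A: in-degree(A)=0, level(A)=4, enqueue
  process A: level=4
All levels: A:4, B:3, C:0, D:2, E:1
max level = 4

Answer: 4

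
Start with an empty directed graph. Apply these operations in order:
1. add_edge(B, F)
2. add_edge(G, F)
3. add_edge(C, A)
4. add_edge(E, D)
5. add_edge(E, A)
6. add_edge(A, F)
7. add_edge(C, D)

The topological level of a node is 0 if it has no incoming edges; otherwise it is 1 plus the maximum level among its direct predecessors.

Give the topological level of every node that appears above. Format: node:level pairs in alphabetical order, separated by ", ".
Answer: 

Op 1: add_edge(B, F). Edges now: 1
Op 2: add_edge(G, F). Edges now: 2
Op 3: add_edge(C, A). Edges now: 3
Op 4: add_edge(E, D). Edges now: 4
Op 5: add_edge(E, A). Edges now: 5
Op 6: add_edge(A, F). Edges now: 6
Op 7: add_edge(C, D). Edges now: 7
Compute levels (Kahn BFS):
  sources (in-degree 0): B, C, E, G
  process B: level=0
    B->F: in-degree(F)=2, level(F)>=1
  process C: level=0
    C->A: in-degree(A)=1, level(A)>=1
    C->D: in-degree(D)=1, level(D)>=1
  process E: level=0
    E->A: in-degree(A)=0, level(A)=1, enqueue
    E->D: in-degree(D)=0, level(D)=1, enqueue
  process G: level=0
    G->F: in-degree(F)=1, level(F)>=1
  process A: level=1
    A->F: in-degree(F)=0, level(F)=2, enqueue
  process D: level=1
  process F: level=2
All levels: A:1, B:0, C:0, D:1, E:0, F:2, G:0

Answer: A:1, B:0, C:0, D:1, E:0, F:2, G:0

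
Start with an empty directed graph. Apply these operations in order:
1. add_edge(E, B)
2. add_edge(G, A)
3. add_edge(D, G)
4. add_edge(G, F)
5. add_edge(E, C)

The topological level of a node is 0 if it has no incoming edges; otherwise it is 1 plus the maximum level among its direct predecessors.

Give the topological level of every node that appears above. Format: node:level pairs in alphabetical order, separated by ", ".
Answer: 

Answer: A:2, B:1, C:1, D:0, E:0, F:2, G:1

Derivation:
Op 1: add_edge(E, B). Edges now: 1
Op 2: add_edge(G, A). Edges now: 2
Op 3: add_edge(D, G). Edges now: 3
Op 4: add_edge(G, F). Edges now: 4
Op 5: add_edge(E, C). Edges now: 5
Compute levels (Kahn BFS):
  sources (in-degree 0): D, E
  process D: level=0
    D->G: in-degree(G)=0, level(G)=1, enqueue
  process E: level=0
    E->B: in-degree(B)=0, level(B)=1, enqueue
    E->C: in-degree(C)=0, level(C)=1, enqueue
  process G: level=1
    G->A: in-degree(A)=0, level(A)=2, enqueue
    G->F: in-degree(F)=0, level(F)=2, enqueue
  process B: level=1
  process C: level=1
  process A: level=2
  process F: level=2
All levels: A:2, B:1, C:1, D:0, E:0, F:2, G:1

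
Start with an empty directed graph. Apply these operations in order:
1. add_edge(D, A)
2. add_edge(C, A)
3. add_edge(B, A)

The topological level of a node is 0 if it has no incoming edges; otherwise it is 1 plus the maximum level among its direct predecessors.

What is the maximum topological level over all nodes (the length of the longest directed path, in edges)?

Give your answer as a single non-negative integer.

Answer: 1

Derivation:
Op 1: add_edge(D, A). Edges now: 1
Op 2: add_edge(C, A). Edges now: 2
Op 3: add_edge(B, A). Edges now: 3
Compute levels (Kahn BFS):
  sources (in-degree 0): B, C, D
  process B: level=0
    B->A: in-degree(A)=2, level(A)>=1
  process C: level=0
    C->A: in-degree(A)=1, level(A)>=1
  process D: level=0
    D->A: in-degree(A)=0, level(A)=1, enqueue
  process A: level=1
All levels: A:1, B:0, C:0, D:0
max level = 1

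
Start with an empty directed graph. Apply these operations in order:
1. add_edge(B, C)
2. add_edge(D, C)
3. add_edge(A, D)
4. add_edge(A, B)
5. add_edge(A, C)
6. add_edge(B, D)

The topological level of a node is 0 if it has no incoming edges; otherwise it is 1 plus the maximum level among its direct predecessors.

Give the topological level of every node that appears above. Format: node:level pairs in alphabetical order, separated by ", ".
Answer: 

Answer: A:0, B:1, C:3, D:2

Derivation:
Op 1: add_edge(B, C). Edges now: 1
Op 2: add_edge(D, C). Edges now: 2
Op 3: add_edge(A, D). Edges now: 3
Op 4: add_edge(A, B). Edges now: 4
Op 5: add_edge(A, C). Edges now: 5
Op 6: add_edge(B, D). Edges now: 6
Compute levels (Kahn BFS):
  sources (in-degree 0): A
  process A: level=0
    A->B: in-degree(B)=0, level(B)=1, enqueue
    A->C: in-degree(C)=2, level(C)>=1
    A->D: in-degree(D)=1, level(D)>=1
  process B: level=1
    B->C: in-degree(C)=1, level(C)>=2
    B->D: in-degree(D)=0, level(D)=2, enqueue
  process D: level=2
    D->C: in-degree(C)=0, level(C)=3, enqueue
  process C: level=3
All levels: A:0, B:1, C:3, D:2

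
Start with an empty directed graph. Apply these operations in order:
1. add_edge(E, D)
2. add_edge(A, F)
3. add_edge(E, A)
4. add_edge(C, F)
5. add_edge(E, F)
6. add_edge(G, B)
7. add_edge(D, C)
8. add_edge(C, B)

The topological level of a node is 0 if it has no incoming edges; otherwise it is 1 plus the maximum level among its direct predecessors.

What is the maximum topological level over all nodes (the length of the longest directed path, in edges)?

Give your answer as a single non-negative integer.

Answer: 3

Derivation:
Op 1: add_edge(E, D). Edges now: 1
Op 2: add_edge(A, F). Edges now: 2
Op 3: add_edge(E, A). Edges now: 3
Op 4: add_edge(C, F). Edges now: 4
Op 5: add_edge(E, F). Edges now: 5
Op 6: add_edge(G, B). Edges now: 6
Op 7: add_edge(D, C). Edges now: 7
Op 8: add_edge(C, B). Edges now: 8
Compute levels (Kahn BFS):
  sources (in-degree 0): E, G
  process E: level=0
    E->A: in-degree(A)=0, level(A)=1, enqueue
    E->D: in-degree(D)=0, level(D)=1, enqueue
    E->F: in-degree(F)=2, level(F)>=1
  process G: level=0
    G->B: in-degree(B)=1, level(B)>=1
  process A: level=1
    A->F: in-degree(F)=1, level(F)>=2
  process D: level=1
    D->C: in-degree(C)=0, level(C)=2, enqueue
  process C: level=2
    C->B: in-degree(B)=0, level(B)=3, enqueue
    C->F: in-degree(F)=0, level(F)=3, enqueue
  process B: level=3
  process F: level=3
All levels: A:1, B:3, C:2, D:1, E:0, F:3, G:0
max level = 3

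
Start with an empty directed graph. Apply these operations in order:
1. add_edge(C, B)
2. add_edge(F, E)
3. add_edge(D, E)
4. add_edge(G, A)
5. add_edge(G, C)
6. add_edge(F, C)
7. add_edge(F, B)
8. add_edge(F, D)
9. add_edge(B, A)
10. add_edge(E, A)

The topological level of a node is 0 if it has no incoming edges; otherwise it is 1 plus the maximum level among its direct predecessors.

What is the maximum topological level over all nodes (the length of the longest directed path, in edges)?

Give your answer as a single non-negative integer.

Answer: 3

Derivation:
Op 1: add_edge(C, B). Edges now: 1
Op 2: add_edge(F, E). Edges now: 2
Op 3: add_edge(D, E). Edges now: 3
Op 4: add_edge(G, A). Edges now: 4
Op 5: add_edge(G, C). Edges now: 5
Op 6: add_edge(F, C). Edges now: 6
Op 7: add_edge(F, B). Edges now: 7
Op 8: add_edge(F, D). Edges now: 8
Op 9: add_edge(B, A). Edges now: 9
Op 10: add_edge(E, A). Edges now: 10
Compute levels (Kahn BFS):
  sources (in-degree 0): F, G
  process F: level=0
    F->B: in-degree(B)=1, level(B)>=1
    F->C: in-degree(C)=1, level(C)>=1
    F->D: in-degree(D)=0, level(D)=1, enqueue
    F->E: in-degree(E)=1, level(E)>=1
  process G: level=0
    G->A: in-degree(A)=2, level(A)>=1
    G->C: in-degree(C)=0, level(C)=1, enqueue
  process D: level=1
    D->E: in-degree(E)=0, level(E)=2, enqueue
  process C: level=1
    C->B: in-degree(B)=0, level(B)=2, enqueue
  process E: level=2
    E->A: in-degree(A)=1, level(A)>=3
  process B: level=2
    B->A: in-degree(A)=0, level(A)=3, enqueue
  process A: level=3
All levels: A:3, B:2, C:1, D:1, E:2, F:0, G:0
max level = 3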